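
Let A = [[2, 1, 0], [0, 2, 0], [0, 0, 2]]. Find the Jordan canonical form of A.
The characteristic polynomial is det(xI - A) = (x - 2)^3, so the eigenvalues are 2 (algebraic multiplicity 3).

For λ = 2: rank(A - 2I) = 1, rank((A - 2I)^2) = 0. The eigenspace has dimension 3 - 1 = 2, so there are 2 Jordan blocks; the rank sequence gives block sizes [2, 1].

Assembling the blocks gives the Jordan form J above.

J = [[2, 1, 0], [0, 2, 0], [0, 0, 2]]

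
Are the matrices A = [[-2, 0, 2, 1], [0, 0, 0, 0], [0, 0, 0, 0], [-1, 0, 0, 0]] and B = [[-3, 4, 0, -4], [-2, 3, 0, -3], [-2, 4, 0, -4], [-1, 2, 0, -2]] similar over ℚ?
Yes.

Two matrices over a field are similar if and only if they have the same invariant factors.

Both A and B have characteristic polynomial x^2(x + 1)^2 and minimal polynomial x(x + 1)^2. Computing further, both have invariant factors x, x(x + 1)^2. Hence A and B are similar.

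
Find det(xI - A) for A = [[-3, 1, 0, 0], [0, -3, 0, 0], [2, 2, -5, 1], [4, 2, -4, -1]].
χ_A(x) = (x + 3)^4

xI - A = [[x + 3, -1, 0, 0], [0, x + 3, 0, 0], [-2, -2, x + 5, -1], [-4, -2, 4, x + 1]].

Expanding det(xI - A) along the first row:
det(xI - A) = + (x + 3)·det([[x + 3, 0, 0], [-2, x + 5, -1], [-2, 4, x + 1]]) - (-1)·det([[0, 0, 0], [-2, x + 5, -1], [-4, 4, x + 1]]) + (0)·det([[0, x + 3, 0], [-2, -2, -1], [-4, -2, x + 1]]) - (0)·det([[0, x + 3, 0], [-2, -2, x + 5], [-4, -2, 4]]).

Evaluating gives χ_A(x) = x^4 + 12x^3 + 54x^2 + 108x + 81 = (x + 3)^4.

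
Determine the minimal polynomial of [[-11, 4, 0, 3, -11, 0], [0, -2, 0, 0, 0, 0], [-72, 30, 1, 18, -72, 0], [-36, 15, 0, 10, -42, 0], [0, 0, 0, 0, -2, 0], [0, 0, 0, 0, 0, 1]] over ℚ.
m_A(x) = (x - 1)(x + 2)^2

The characteristic polynomial factors as (x - 1)^3(x + 2)^3. The minimal polynomial is ∏(x - λ)^{k_λ} where k_λ is the size of the largest Jordan block at λ.

For λ = -2: rank(A + 2I) = 4, and the largest Jordan block has size 2 (the smallest k with rank((A + 2I)^k) = rank((A + 2I)^(k+1))).
For λ = 1: rank(A - I) = 3, and the largest Jordan block has size 1 (the smallest k with rank((A - I)^k) = rank((A - I)^(k+1))).

So m_A(x) = (x - 1)(x + 2)^2.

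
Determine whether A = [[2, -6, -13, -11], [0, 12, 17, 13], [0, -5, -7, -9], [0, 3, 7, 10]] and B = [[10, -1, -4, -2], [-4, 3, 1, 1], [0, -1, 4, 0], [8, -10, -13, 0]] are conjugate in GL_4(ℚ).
Yes.

Two matrices over a field are similar if and only if they have the same invariant factors.

Both A and B have characteristic polynomial (x - 5)^3(x - 2) and minimal polynomial (x - 5)^3(x - 2). Computing further, both have invariant factors (x - 5)^3(x - 2). Hence A and B are similar.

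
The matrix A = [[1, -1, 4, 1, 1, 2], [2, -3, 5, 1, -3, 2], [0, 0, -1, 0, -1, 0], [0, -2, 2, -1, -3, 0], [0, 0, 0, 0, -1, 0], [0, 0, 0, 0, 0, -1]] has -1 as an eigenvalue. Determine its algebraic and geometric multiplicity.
The characteristic polynomial is (x + 1)^6, so the factor x + 1 appears with exponent 6: the algebraic multiplicity is 6.

rank(A + I) = 3, so the eigenspace has dimension 6 - 3 = 3: the geometric multiplicity is 3.

Since 3 < 6, A is not diagonalizable.

algebraic multiplicity 6, geometric multiplicity 3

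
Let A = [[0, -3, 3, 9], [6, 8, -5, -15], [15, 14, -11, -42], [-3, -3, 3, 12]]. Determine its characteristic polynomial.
χ_A(x) = x(x - 3)^3

xI - A = [[x, 3, -3, -9], [-6, x - 8, 5, 15], [-15, -14, x + 11, 42], [3, 3, -3, x - 12]].

Expanding det(xI - A) along the first row:
det(xI - A) = + (x)·det([[x - 8, 5, 15], [-14, x + 11, 42], [3, -3, x - 12]]) - (3)·det([[-6, 5, 15], [-15, x + 11, 42], [3, -3, x - 12]]) + (-3)·det([[-6, x - 8, 15], [-15, -14, 42], [3, 3, x - 12]]) - (-9)·det([[-6, x - 8, 5], [-15, -14, x + 11], [3, 3, -3]]).

Evaluating gives χ_A(x) = x^4 - 9x^3 + 27x^2 - 27x = x(x - 3)^3.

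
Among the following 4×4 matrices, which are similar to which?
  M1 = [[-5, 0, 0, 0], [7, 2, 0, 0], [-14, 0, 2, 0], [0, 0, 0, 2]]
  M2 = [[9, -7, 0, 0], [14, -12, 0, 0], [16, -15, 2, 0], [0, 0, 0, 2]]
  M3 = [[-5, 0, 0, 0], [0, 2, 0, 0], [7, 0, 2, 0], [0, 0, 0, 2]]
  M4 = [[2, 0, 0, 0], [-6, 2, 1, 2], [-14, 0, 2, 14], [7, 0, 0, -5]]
2 classes: {M1, M3}, {M2, M4}

Characteristic polynomials: χ_{M1} = (x - 2)^3(x + 5), χ_{M2} = (x - 2)^3(x + 5), χ_{M3} = (x - 2)^3(x + 5), χ_{M4} = (x - 2)^3(x + 5).

{M1, M3}: invariant factors x - 2, x - 2, (x - 2)(x + 5).

{M2, M4}: invariant factors x - 2, (x - 2)^2(x + 5).

Matrices are similar if and only if their invariant-factor lists agree; the partition into similarity classes is {M1, M3}, {M2, M4}.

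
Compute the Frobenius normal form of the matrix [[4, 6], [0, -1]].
The invariant factors of A (the non-unit diagonal entries of the Smith normal form of xI - A over ℚ[x]) are (x - 4)(x + 1), each dividing the next. The characteristic polynomial is their product, (x - 4)(x + 1).

The rational canonical form is the block-diagonal matrix of companion matrices C(f_i):
R = [[0, 4], [1, 3]].

R = [[0, 4], [1, 3]]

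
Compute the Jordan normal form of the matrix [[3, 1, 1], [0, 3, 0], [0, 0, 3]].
J = [[3, 1, 0], [0, 3, 0], [0, 0, 3]]

The characteristic polynomial is det(xI - A) = (x - 3)^3, so the eigenvalues are 3 (algebraic multiplicity 3).

For λ = 3: rank(A - 3I) = 1, rank((A - 3I)^2) = 0. The eigenspace has dimension 3 - 1 = 2, so there are 2 Jordan blocks; the rank sequence gives block sizes [2, 1].

Assembling the blocks gives the Jordan form J above.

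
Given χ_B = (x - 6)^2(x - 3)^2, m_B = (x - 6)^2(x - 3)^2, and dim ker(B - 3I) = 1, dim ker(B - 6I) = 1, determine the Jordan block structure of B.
λ = 3: algebraic multiplicity 2 (exponent in χ_B), largest block size 2 (exponent in m_B), 1 block (geometric multiplicity). This forces block sizes [2].
λ = 6: algebraic multiplicity 2 (exponent in χ_B), largest block size 2 (exponent in m_B), 1 block (geometric multiplicity). This forces block sizes [2].

Jordan blocks: (3, 2), (6, 2)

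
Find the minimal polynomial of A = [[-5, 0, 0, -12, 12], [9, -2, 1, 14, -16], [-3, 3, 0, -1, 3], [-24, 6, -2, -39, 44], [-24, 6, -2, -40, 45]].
The characteristic polynomial factors as (x - 1)^4(x + 5). The minimal polynomial is ∏(x - λ)^{k_λ} where k_λ is the size of the largest Jordan block at λ.

For λ = -5: rank(A + 5I) = 4, and the largest Jordan block has size 1 (the smallest k with rank((A + 5I)^k) = rank((A + 5I)^(k+1))).
For λ = 1: rank(A - I) = 3, and the largest Jordan block has size 3 (the smallest k with rank((A - I)^k) = rank((A - I)^(k+1))).

So m_A(x) = (x - 1)^3(x + 5).

m_A(x) = (x - 1)^3(x + 5)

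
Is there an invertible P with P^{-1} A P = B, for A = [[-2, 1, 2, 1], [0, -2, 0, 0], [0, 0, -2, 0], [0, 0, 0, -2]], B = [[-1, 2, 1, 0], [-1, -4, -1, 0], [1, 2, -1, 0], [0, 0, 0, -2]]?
Two matrices over a field are similar if and only if they have the same invariant factors.

Both A and B have characteristic polynomial (x + 2)^4 and minimal polynomial (x + 2)^2. Computing further, both have invariant factors x + 2, x + 2, (x + 2)^2. Hence A and B are similar.

Yes.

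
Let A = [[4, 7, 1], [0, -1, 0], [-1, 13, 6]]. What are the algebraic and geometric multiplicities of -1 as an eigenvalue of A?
algebraic multiplicity 1, geometric multiplicity 1

The characteristic polynomial is (x - 5)^2(x + 1), so the factor x + 1 appears with exponent 1: the algebraic multiplicity is 1.

rank(A + I) = 2, so the eigenspace has dimension 3 - 2 = 1: the geometric multiplicity is 1.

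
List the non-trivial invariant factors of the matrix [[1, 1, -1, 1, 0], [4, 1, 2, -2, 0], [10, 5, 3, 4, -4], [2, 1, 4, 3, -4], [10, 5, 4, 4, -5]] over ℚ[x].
The Jordan structure of A has elementary divisors (x + 1)^2, (x + 1), (x - 3)^2. Arranging the block sizes at each eigenvalue in decreasing order and taking row products gives the invariant factors.

Invariant factors (smallest first, each dividing the next): x + 1, (x - 3)^2(x + 1)^2.

Check: the last factor (x - 3)^2(x + 1)^2 is the minimal polynomial, and the product (x - 3)^2(x + 1)^3 is the characteristic polynomial.

x + 1, (x - 3)^2(x + 1)^2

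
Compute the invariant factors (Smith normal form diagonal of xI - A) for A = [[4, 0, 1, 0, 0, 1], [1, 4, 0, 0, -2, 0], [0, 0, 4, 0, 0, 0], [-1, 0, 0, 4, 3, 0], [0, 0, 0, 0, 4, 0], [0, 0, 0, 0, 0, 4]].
The Jordan structure of A has elementary divisors (x - 4)^3, (x - 4)^2, (x - 4). Arranging the block sizes at each eigenvalue in decreasing order and taking row products gives the invariant factors.

Invariant factors (smallest first, each dividing the next): x - 4, (x - 4)^2, (x - 4)^3.

Check: the last factor (x - 4)^3 is the minimal polynomial, and the product (x - 4)^6 is the characteristic polynomial.

x - 4, (x - 4)^2, (x - 4)^3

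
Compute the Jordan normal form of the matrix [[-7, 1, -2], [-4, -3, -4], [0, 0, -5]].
J = [[-5, 1, 0], [0, -5, 0], [0, 0, -5]]

The characteristic polynomial is det(xI - A) = (x + 5)^3, so the eigenvalues are -5 (algebraic multiplicity 3).

For λ = -5: rank(A + 5I) = 1, rank((A + 5I)^2) = 0. The eigenspace has dimension 3 - 1 = 2, so there are 2 Jordan blocks; the rank sequence gives block sizes [2, 1].

Assembling the blocks gives the Jordan form J above.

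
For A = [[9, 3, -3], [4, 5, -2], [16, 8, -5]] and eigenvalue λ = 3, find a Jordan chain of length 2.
v_1 = [[-1, 1, 0]]^T, v_2 = [[-3, -2, -8]]^T

We seek v_1 ∈ ker((A - 3I)^2) \ ker(A - 3I), then set v_{i+1} = (A - 3I) v_i.

One such chain is v_1 = [[-1, 1, 0]]^T, v_2 = [[-3, -2, -8]]^T. Check: (A - 3I) v_2 = [[0, 0, 0]]^T = 0.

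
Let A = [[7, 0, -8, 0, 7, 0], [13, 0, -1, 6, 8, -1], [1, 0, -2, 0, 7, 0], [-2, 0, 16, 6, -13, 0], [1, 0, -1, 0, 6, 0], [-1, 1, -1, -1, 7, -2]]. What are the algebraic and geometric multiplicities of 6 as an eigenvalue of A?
The characteristic polynomial is (x - 6)^3(x + 1)^3, so the factor x - 6 appears with exponent 3: the algebraic multiplicity is 3.

rank(A - 6I) = 5, so the eigenspace has dimension 6 - 5 = 1: the geometric multiplicity is 1.

Since 1 < 3, A is not diagonalizable.

algebraic multiplicity 3, geometric multiplicity 1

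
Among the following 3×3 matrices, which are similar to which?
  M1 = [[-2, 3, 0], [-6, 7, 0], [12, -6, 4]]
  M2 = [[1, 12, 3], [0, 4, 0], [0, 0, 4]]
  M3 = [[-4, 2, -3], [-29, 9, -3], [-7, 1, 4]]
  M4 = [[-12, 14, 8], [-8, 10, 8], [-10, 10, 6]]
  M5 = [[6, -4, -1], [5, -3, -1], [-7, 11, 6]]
3 classes: {M1, M2}, {M3, M5}, {M4}

Characteristic polynomials: χ_{M1} = (x - 4)^2(x - 1), χ_{M2} = (x - 4)^2(x - 1), χ_{M3} = (x - 4)^2(x - 1), χ_{M4} = (x - 6)(x - 2)(x + 4), χ_{M5} = (x - 4)^2(x - 1).

{M1, M2}: invariant factors x - 4, (x - 4)(x - 1).

{M3, M5}: invariant factors (x - 4)^2(x - 1).

{M4}: invariant factors (x - 6)(x - 2)(x + 4).

Matrices are similar if and only if their invariant-factor lists agree; the partition into similarity classes is {M1, M2}, {M3, M5}, {M4}.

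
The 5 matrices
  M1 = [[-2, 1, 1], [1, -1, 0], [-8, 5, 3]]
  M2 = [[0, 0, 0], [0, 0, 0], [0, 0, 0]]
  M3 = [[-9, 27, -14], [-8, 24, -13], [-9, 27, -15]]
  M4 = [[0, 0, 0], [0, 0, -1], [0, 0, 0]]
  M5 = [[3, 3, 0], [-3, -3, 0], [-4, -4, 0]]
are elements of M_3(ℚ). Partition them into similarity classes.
Characteristic polynomials: χ_{M1} = x^3, χ_{M2} = x^3, χ_{M3} = x^3, χ_{M4} = x^3, χ_{M5} = x^3.

{M1, M3}: invariant factors x^3.

{M2}: invariant factors x, x, x.

{M4, M5}: invariant factors x, x^2.

Matrices are similar if and only if their invariant-factor lists agree; the partition into similarity classes is {M1, M3}, {M2}, {M4, M5}.

3 classes: {M1, M3}, {M2}, {M4, M5}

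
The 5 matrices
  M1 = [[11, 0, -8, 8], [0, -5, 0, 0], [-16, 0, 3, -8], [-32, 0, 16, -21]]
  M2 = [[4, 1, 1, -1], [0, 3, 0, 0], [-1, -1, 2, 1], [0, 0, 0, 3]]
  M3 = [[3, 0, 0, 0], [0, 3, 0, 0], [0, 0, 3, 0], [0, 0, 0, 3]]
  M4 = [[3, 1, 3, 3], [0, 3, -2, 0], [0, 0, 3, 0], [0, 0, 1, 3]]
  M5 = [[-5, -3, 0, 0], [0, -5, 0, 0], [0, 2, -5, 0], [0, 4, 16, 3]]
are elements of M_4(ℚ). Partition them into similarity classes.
Characteristic polynomials: χ_{M1} = (x - 3)(x + 5)^3, χ_{M2} = (x - 3)^4, χ_{M3} = (x - 3)^4, χ_{M4} = (x - 3)^4, χ_{M5} = (x - 3)(x + 5)^3.

{M1}: invariant factors x + 5, x + 5, (x - 3)(x + 5).

{M2}: invariant factors x - 3, x - 3, (x - 3)^2.

{M3}: invariant factors x - 3, x - 3, x - 3, x - 3.

{M4}: invariant factors x - 3, (x - 3)^3.

{M5}: invariant factors x + 5, (x - 3)(x + 5)^2.

Matrices are similar if and only if their invariant-factor lists agree; the partition into similarity classes is {M1}, {M2}, {M3}, {M4}, {M5}.

5 classes: {M1}, {M2}, {M3}, {M4}, {M5}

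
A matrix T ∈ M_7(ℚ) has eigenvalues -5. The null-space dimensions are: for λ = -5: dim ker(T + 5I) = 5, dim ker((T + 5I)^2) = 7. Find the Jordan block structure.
λ = -5: successive nullity increments [5, 2] count blocks of size ≥ k; block sizes are [2, 2, 1, 1, 1].

Jordan blocks: (-5, 2), (-5, 2), (-5, 1), (-5, 1), (-5, 1)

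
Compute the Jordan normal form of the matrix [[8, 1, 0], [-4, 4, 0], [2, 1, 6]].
J = [[6, 1, 0], [0, 6, 0], [0, 0, 6]]

The characteristic polynomial is det(xI - A) = (x - 6)^3, so the eigenvalues are 6 (algebraic multiplicity 3).

For λ = 6: rank(A - 6I) = 1, rank((A - 6I)^2) = 0. The eigenspace has dimension 3 - 1 = 2, so there are 2 Jordan blocks; the rank sequence gives block sizes [2, 1].

Assembling the blocks gives the Jordan form J above.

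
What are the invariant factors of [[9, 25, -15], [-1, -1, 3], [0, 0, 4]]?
The Jordan structure of A has elementary divisors (x - 4)^2, (x - 4). Arranging the block sizes at each eigenvalue in decreasing order and taking row products gives the invariant factors.

Invariant factors (smallest first, each dividing the next): x - 4, (x - 4)^2.

Check: the last factor (x - 4)^2 is the minimal polynomial, and the product (x - 4)^3 is the characteristic polynomial.

x - 4, (x - 4)^2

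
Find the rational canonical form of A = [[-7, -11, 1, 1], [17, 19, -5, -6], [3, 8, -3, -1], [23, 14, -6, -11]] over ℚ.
R = [[0, 0, 0, -25], [1, 0, 0, -10], [0, 1, 0, -11], [0, 0, 1, -2]]

The invariant factors of A (the non-unit diagonal entries of the Smith normal form of xI - A over ℚ[x]) are (x^2 + x + 5)^2, each dividing the next. The characteristic polynomial is their product, (x^2 + x + 5)^2.

The rational canonical form is the block-diagonal matrix of companion matrices C(f_i):
R = [[0, 0, 0, -25], [1, 0, 0, -10], [0, 1, 0, -11], [0, 0, 1, -2]].

Note the characteristic polynomial does not split into linear factors over ℚ, so A has no Jordan form over ℚ; the rational canonical form exists over any field.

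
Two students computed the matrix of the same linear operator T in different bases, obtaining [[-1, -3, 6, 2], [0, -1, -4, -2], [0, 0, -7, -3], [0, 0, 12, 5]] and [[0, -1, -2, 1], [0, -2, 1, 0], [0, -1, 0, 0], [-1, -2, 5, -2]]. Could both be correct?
Two matrices over a field are similar if and only if they have the same invariant factors.

Both A and B have characteristic polynomial (x + 1)^4 and minimal polynomial (x + 1)^2. Computing further, both have invariant factors (x + 1)^2, (x + 1)^2. Hence A and B are similar.

Yes.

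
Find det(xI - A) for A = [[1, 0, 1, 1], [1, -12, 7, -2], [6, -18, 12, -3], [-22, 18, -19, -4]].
xI - A = [[x - 1, 0, -1, -1], [-1, x + 12, -7, 2], [-6, 18, x - 12, 3], [22, -18, 19, x + 4]].

Expanding det(xI - A) along the first row:
det(xI - A) = + (x - 1)·det([[x + 12, -7, 2], [18, x - 12, 3], [-18, 19, x + 4]]) - (0)·det([[-1, -7, 2], [-6, x - 12, 3], [22, 19, x + 4]]) + (-1)·det([[-1, x + 12, 2], [-6, 18, 3], [22, -18, x + 4]]) - (-1)·det([[-1, x + 12, -7], [-6, 18, x - 12], [22, -18, 19]]).

Evaluating gives χ_A(x) = x^4 + 3x^3 - 27x^2 - 135x - 162 = (x - 6)(x + 3)^3.

χ_A(x) = (x - 6)(x + 3)^3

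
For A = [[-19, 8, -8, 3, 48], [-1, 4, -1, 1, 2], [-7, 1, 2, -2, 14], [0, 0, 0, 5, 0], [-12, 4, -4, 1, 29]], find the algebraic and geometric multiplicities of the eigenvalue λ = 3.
algebraic multiplicity 2, geometric multiplicity 1

The characteristic polynomial is (x - 5)^3(x - 3)^2, so the factor x - 3 appears with exponent 2: the algebraic multiplicity is 2.

rank(A - 3I) = 4, so the eigenspace has dimension 5 - 4 = 1: the geometric multiplicity is 1.

Since 1 < 2, A is not diagonalizable.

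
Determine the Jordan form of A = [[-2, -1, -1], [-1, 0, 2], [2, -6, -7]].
J = [[-3, 1, 0], [0, -3, 1], [0, 0, -3]]

The characteristic polynomial is det(xI - A) = (x + 3)^3, so the eigenvalues are -3 (algebraic multiplicity 3).

For λ = -3: rank(A + 3I) = 2, rank((A + 3I)^2) = 1, rank((A + 3I)^3) = 0. The eigenspace has dimension 3 - 2 = 1, so there is 1 Jordan block; the rank sequence gives block sizes [3].

Assembling the blocks gives the Jordan form J above.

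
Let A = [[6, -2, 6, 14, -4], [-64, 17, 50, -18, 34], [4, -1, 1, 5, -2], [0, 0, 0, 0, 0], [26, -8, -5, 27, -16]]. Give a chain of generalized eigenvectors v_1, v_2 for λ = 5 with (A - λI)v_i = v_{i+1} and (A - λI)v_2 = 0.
v_1 = [[0, -3, 0, 0, 1]]^T, v_2 = [[2, -2, 1, 0, 3]]^T

We seek v_1 ∈ ker((A - 5I)^2) \ ker(A - 5I), then set v_{i+1} = (A - 5I) v_i.

One such chain is v_1 = [[0, -3, 0, 0, 1]]^T, v_2 = [[2, -2, 1, 0, 3]]^T. Check: (A - 5I) v_2 = [[0, 0, 0, 0, 0]]^T = 0.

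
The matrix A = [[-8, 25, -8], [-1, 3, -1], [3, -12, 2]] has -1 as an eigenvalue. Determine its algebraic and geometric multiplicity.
The characteristic polynomial is (x + 1)^3, so the factor x + 1 appears with exponent 3: the algebraic multiplicity is 3.

rank(A + I) = 2, so the eigenspace has dimension 3 - 2 = 1: the geometric multiplicity is 1.

Since 1 < 3, A is not diagonalizable.

algebraic multiplicity 3, geometric multiplicity 1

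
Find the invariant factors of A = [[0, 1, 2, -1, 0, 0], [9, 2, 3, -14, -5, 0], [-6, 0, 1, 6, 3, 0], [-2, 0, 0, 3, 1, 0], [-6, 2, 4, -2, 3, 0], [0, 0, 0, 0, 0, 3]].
The Jordan structure of A has elementary divisors (x - 1)^3, (x - 3)^2, (x - 3). Arranging the block sizes at each eigenvalue in decreasing order and taking row products gives the invariant factors.

Invariant factors (smallest first, each dividing the next): x - 3, (x - 3)^2(x - 1)^3.

Check: the last factor (x - 3)^2(x - 1)^3 is the minimal polynomial, and the product (x - 3)^3(x - 1)^3 is the characteristic polynomial.

x - 3, (x - 3)^2(x - 1)^3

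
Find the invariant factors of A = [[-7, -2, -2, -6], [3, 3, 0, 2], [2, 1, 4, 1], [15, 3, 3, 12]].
The Jordan structure of A has elementary divisors (x - 3)^2, (x - 3)^2. Arranging the block sizes at each eigenvalue in decreasing order and taking row products gives the invariant factors.

Invariant factors (smallest first, each dividing the next): (x - 3)^2, (x - 3)^2.

Check: the last factor (x - 3)^2 is the minimal polynomial, and the product (x - 3)^4 is the characteristic polynomial.

(x - 3)^2, (x - 3)^2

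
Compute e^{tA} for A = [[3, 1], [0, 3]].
A has Jordan form J = [[3, 1], [0, 3]] with A = PJP^{-1}, so e^{tA} = P e^{tJ} P^{-1}.

For a Jordan block J_k(λ), e^{tJ_k(λ)} = e^{λt} · (I + tN + t^2 N^2/2! + ... + t^{k-1} N^{k-1}/(k-1)!) where N is the nilpotent superdiagonal part.

Assembling the blocks and conjugating back gives the entries of e^{tA} as shown above.

e^{tA} = [[e^{3*t}, t*e^{3*t}], [0, e^{3*t}]]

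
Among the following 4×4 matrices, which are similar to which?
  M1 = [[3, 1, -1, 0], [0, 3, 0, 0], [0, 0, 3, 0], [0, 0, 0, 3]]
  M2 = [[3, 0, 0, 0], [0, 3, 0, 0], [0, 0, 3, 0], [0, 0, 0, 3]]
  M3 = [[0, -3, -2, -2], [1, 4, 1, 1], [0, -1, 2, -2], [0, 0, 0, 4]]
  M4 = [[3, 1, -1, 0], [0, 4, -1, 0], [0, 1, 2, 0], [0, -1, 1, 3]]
3 classes: {M1, M4}, {M2}, {M3}

Characteristic polynomials: χ_{M1} = (x - 3)^4, χ_{M2} = (x - 3)^4, χ_{M3} = (x - 4)(x - 2)^3, χ_{M4} = (x - 3)^4.

{M1, M4}: invariant factors x - 3, x - 3, (x - 3)^2.

{M2}: invariant factors x - 3, x - 3, x - 3, x - 3.

{M3}: invariant factors (x - 4)(x - 2)^3.

Matrices are similar if and only if their invariant-factor lists agree; the partition into similarity classes is {M1, M4}, {M2}, {M3}.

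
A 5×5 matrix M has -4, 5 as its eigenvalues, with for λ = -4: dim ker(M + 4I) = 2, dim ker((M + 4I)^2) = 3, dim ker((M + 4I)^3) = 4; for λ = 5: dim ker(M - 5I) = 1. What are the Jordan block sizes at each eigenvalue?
λ = -4: successive nullity increments [2, 1, 1] count blocks of size ≥ k; block sizes are [3, 1].
λ = 5: successive nullity increments [1] count blocks of size ≥ k; block sizes are [1].

Jordan blocks: (-4, 3), (-4, 1), (5, 1)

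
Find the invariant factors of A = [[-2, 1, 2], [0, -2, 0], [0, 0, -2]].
x + 2, (x + 2)^2

The Jordan structure of A has elementary divisors (x + 2)^2, (x + 2). Arranging the block sizes at each eigenvalue in decreasing order and taking row products gives the invariant factors.

Invariant factors (smallest first, each dividing the next): x + 2, (x + 2)^2.

Check: the last factor (x + 2)^2 is the minimal polynomial, and the product (x + 2)^3 is the characteristic polynomial.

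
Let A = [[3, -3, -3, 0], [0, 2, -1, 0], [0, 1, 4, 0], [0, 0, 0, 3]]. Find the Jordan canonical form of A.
The characteristic polynomial is det(xI - A) = (x - 3)^4, so the eigenvalues are 3 (algebraic multiplicity 4).

For λ = 3: rank(A - 3I) = 1, rank((A - 3I)^2) = 0. The eigenspace has dimension 4 - 1 = 3, so there are 3 Jordan blocks; the rank sequence gives block sizes [2, 1, 1].

Assembling the blocks gives the Jordan form J above.

J = [[3, 1, 0, 0], [0, 3, 0, 0], [0, 0, 3, 0], [0, 0, 0, 3]]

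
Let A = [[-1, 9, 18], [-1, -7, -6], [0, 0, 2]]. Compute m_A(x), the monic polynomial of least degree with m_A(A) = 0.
The characteristic polynomial factors as (x - 2)(x + 4)^2. The minimal polynomial is ∏(x - λ)^{k_λ} where k_λ is the size of the largest Jordan block at λ.

For λ = -4: rank(A + 4I) = 2, and the largest Jordan block has size 2 (the smallest k with rank((A + 4I)^k) = rank((A + 4I)^(k+1))).
For λ = 2: rank(A - 2I) = 2, and the largest Jordan block has size 1 (the smallest k with rank((A - 2I)^k) = rank((A - 2I)^(k+1))).

So m_A(x) = (x - 2)(x + 4)^2.

m_A(x) = (x - 2)(x + 4)^2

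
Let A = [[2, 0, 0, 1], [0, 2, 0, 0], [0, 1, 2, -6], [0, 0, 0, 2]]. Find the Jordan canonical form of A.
The characteristic polynomial is det(xI - A) = (x - 2)^4, so the eigenvalues are 2 (algebraic multiplicity 4).

For λ = 2: rank(A - 2I) = 2, rank((A - 2I)^2) = 0. The eigenspace has dimension 4 - 2 = 2, so there are 2 Jordan blocks; the rank sequence gives block sizes [2, 2].

Assembling the blocks gives the Jordan form J above.

J = [[2, 1, 0, 0], [0, 2, 0, 0], [0, 0, 2, 1], [0, 0, 0, 2]]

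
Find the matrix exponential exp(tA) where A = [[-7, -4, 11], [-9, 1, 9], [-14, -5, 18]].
e^{tA} = [[(3*t^2 - 22*t + 2)*e^{4*t}/2, t*(t - 8)*e^{4*t}/2, t*(22 - 3*t)*e^{4*t}/2], [-9*t*e^{4*t}, (1 - 3*t)*e^{4*t}, 9*t*e^{4*t}], [t*(3*t - 28)*e^{4*t}/2, t*(t - 10)*e^{4*t}/2, (-3*t^2 + 28*t + 2)*e^{4*t}/2]]

A has Jordan form J = [[4, 1, 0], [0, 4, 1], [0, 0, 4]] with A = PJP^{-1}, so e^{tA} = P e^{tJ} P^{-1}.

For a Jordan block J_k(λ), e^{tJ_k(λ)} = e^{λt} · (I + tN + t^2 N^2/2! + ... + t^{k-1} N^{k-1}/(k-1)!) where N is the nilpotent superdiagonal part.

Assembling the blocks and conjugating back gives the entries of e^{tA} as shown above.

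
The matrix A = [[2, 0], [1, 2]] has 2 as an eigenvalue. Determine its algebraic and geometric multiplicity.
The characteristic polynomial is (x - 2)^2, so the factor x - 2 appears with exponent 2: the algebraic multiplicity is 2.

rank(A - 2I) = 1, so the eigenspace has dimension 2 - 1 = 1: the geometric multiplicity is 1.

Since 1 < 2, A is not diagonalizable.

algebraic multiplicity 2, geometric multiplicity 1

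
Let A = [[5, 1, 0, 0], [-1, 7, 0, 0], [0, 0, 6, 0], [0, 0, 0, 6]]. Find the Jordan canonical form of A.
The characteristic polynomial is det(xI - A) = (x - 6)^4, so the eigenvalues are 6 (algebraic multiplicity 4).

For λ = 6: rank(A - 6I) = 1, rank((A - 6I)^2) = 0. The eigenspace has dimension 4 - 1 = 3, so there are 3 Jordan blocks; the rank sequence gives block sizes [2, 1, 1].

Assembling the blocks gives the Jordan form J above.

J = [[6, 1, 0, 0], [0, 6, 0, 0], [0, 0, 6, 0], [0, 0, 0, 6]]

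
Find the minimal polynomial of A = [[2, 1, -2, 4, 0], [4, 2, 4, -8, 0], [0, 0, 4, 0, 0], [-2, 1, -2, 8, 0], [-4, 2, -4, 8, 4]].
The characteristic polynomial factors as (x - 4)^5. The minimal polynomial is ∏(x - λ)^{k_λ} where k_λ is the size of the largest Jordan block at λ.

For λ = 4: rank(A - 4I) = 1, and the largest Jordan block has size 2 (the smallest k with rank((A - 4I)^k) = rank((A - 4I)^(k+1))).

So m_A(x) = (x - 4)^2.

m_A(x) = (x - 4)^2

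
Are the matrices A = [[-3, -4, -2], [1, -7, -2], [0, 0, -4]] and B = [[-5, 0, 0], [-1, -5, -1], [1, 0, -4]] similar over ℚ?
Both have characteristic polynomial (x + 4)(x + 5)^2, but the minimal polynomial of A is (x + 4)(x + 5)^2 while the minimal polynomial of B is (x + 4)(x + 5). The minimal polynomial is a similarity invariant, so A and B are not similar.

No.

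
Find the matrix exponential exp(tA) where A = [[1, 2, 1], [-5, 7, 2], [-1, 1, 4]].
A has Jordan form J = [[4, 1, 0], [0, 4, 1], [0, 0, 4]] with A = PJP^{-1}, so e^{tA} = P e^{tJ} P^{-1}.

For a Jordan block J_k(λ), e^{tJ_k(λ)} = e^{λt} · (I + tN + t^2 N^2/2! + ... + t^{k-1} N^{k-1}/(k-1)!) where N is the nilpotent superdiagonal part.

Assembling the blocks and conjugating back gives the entries of e^{tA} as shown above.

e^{tA} = [[(-t^2 - 3*t + 1)*e^{4*t}, t*(t + 4)*e^{4*t}/2, t*(t + 2)*e^{4*t}/2], [t*(-t - 5)*e^{4*t}, (t^2 + 6*t + 2)*e^{4*t}/2, t*(t + 4)*e^{4*t}/2], [t*(-t - 1)*e^{4*t}, t*(t + 2)*e^{4*t}/2, (t^2 + 2)*e^{4*t}/2]]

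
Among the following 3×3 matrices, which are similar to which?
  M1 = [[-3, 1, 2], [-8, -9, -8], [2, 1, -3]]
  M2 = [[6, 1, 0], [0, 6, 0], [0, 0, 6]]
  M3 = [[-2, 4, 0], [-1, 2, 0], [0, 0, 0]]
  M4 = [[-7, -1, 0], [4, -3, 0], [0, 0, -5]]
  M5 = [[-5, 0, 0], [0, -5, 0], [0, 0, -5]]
4 classes: {M1, M4}, {M2}, {M3}, {M5}

Characteristic polynomials: χ_{M1} = (x + 5)^3, χ_{M2} = (x - 6)^3, χ_{M3} = x^3, χ_{M4} = (x + 5)^3, χ_{M5} = (x + 5)^3.

{M1, M4}: invariant factors x + 5, (x + 5)^2.

{M2}: invariant factors x - 6, (x - 6)^2.

{M3}: invariant factors x, x^2.

{M5}: invariant factors x + 5, x + 5, x + 5.

Matrices are similar if and only if their invariant-factor lists agree; the partition into similarity classes is {M1, M4}, {M2}, {M3}, {M5}.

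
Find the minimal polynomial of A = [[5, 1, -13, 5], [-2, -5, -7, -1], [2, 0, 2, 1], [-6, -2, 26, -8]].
m_A(x) = (x - 2)^2(x + 5)^2

The characteristic polynomial factors as (x - 2)^2(x + 5)^2. The minimal polynomial is ∏(x - λ)^{k_λ} where k_λ is the size of the largest Jordan block at λ.

For λ = -5: rank(A + 5I) = 3, and the largest Jordan block has size 2 (the smallest k with rank((A + 5I)^k) = rank((A + 5I)^(k+1))).
For λ = 2: rank(A - 2I) = 3, and the largest Jordan block has size 2 (the smallest k with rank((A - 2I)^k) = rank((A - 2I)^(k+1))).

So m_A(x) = (x - 2)^2(x + 5)^2.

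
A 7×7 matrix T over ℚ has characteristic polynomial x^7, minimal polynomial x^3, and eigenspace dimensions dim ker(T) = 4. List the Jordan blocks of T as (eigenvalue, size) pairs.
λ = 0: algebraic multiplicity 7 (exponent in χ_T), largest block size 3 (exponent in m_T), 4 blocks (geometric multiplicity). These force block sizes [3, 2, 1, 1].

Jordan blocks: (0, 3), (0, 2), (0, 1), (0, 1)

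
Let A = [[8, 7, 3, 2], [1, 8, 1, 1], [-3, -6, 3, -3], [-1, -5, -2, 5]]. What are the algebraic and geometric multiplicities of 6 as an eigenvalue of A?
The characteristic polynomial is (x - 6)^4, so the factor x - 6 appears with exponent 4: the algebraic multiplicity is 4.

rank(A - 6I) = 2, so the eigenspace has dimension 4 - 2 = 2: the geometric multiplicity is 2.

Since 2 < 4, A is not diagonalizable.

algebraic multiplicity 4, geometric multiplicity 2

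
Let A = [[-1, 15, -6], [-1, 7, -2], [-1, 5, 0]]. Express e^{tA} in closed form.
e^{tA} = [[(1 - 3*t)*e^{2*t}, 15*t*e^{2*t}, -6*t*e^{2*t}], [-t*e^{2*t}, (5*t + 1)*e^{2*t}, -2*t*e^{2*t}], [-t*e^{2*t}, 5*t*e^{2*t}, (1 - 2*t)*e^{2*t}]]

A has Jordan form J = [[2, 1, 0], [0, 2, 0], [0, 0, 2]] with A = PJP^{-1}, so e^{tA} = P e^{tJ} P^{-1}.

For a Jordan block J_k(λ), e^{tJ_k(λ)} = e^{λt} · (I + tN + t^2 N^2/2! + ... + t^{k-1} N^{k-1}/(k-1)!) where N is the nilpotent superdiagonal part.

Assembling the blocks and conjugating back gives the entries of e^{tA} as shown above.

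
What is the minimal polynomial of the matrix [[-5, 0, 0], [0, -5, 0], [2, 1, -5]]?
The characteristic polynomial factors as (x + 5)^3. The minimal polynomial is ∏(x - λ)^{k_λ} where k_λ is the size of the largest Jordan block at λ.

For λ = -5: rank(A + 5I) = 1, and the largest Jordan block has size 2 (the smallest k with rank((A + 5I)^k) = rank((A + 5I)^(k+1))).

So m_A(x) = (x + 5)^2.

m_A(x) = (x + 5)^2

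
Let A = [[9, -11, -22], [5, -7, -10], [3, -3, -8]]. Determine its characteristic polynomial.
xI - A = [[x - 9, 11, 22], [-5, x + 7, 10], [-3, 3, x + 8]].

Expanding det(xI - A) along the first row:
det(xI - A) = + (x - 9)·det([[x + 7, 10], [3, x + 8]]) - (11)·det([[-5, 10], [-3, x + 8]]) + (22)·det([[-5, x + 7], [-3, 3]]).

Evaluating gives χ_A(x) = x^3 + 6x^2 + 12x + 8 = (x + 2)^3.

χ_A(x) = (x + 2)^3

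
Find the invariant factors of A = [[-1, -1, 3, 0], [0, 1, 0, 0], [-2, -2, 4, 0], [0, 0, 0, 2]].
The Jordan structure of A has elementary divisors (x - 1)^2, (x - 2), (x - 2). Arranging the block sizes at each eigenvalue in decreasing order and taking row products gives the invariant factors.

Invariant factors (smallest first, each dividing the next): x - 2, (x - 2)(x - 1)^2.

Check: the last factor (x - 2)(x - 1)^2 is the minimal polynomial, and the product (x - 2)^2(x - 1)^2 is the characteristic polynomial.

x - 2, (x - 2)(x - 1)^2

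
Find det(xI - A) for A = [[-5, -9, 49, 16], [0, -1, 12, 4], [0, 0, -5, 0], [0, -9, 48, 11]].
xI - A = [[x + 5, 9, -49, -16], [0, x + 1, -12, -4], [0, 0, x + 5, 0], [0, 9, -48, x - 11]].

Expanding det(xI - A) along the first row:
det(xI - A) = + (x + 5)·det([[x + 1, -12, -4], [0, x + 5, 0], [9, -48, x - 11]]) - (9)·det([[0, -12, -4], [0, x + 5, 0], [0, -48, x - 11]]) + (-49)·det([[0, x + 1, -4], [0, 0, 0], [0, 9, x - 11]]) - (-16)·det([[0, x + 1, -12], [0, 0, x + 5], [0, 9, -48]]).

Evaluating gives χ_A(x) = x^4 - 50x^2 + 625 = (x - 5)^2(x + 5)^2.

χ_A(x) = (x - 5)^2(x + 5)^2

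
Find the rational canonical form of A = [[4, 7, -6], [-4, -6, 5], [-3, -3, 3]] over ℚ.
R = [[0, 0, 3], [1, 0, 5], [0, 1, 1]]

The invariant factors of A (the non-unit diagonal entries of the Smith normal form of xI - A over ℚ[x]) are (x - 3)(x + 1)^2, each dividing the next. The characteristic polynomial is their product, (x - 3)(x + 1)^2.

The rational canonical form is the block-diagonal matrix of companion matrices C(f_i):
R = [[0, 0, 3], [1, 0, 5], [0, 1, 1]].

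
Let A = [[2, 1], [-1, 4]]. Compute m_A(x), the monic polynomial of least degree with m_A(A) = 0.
m_A(x) = (x - 3)^2

The characteristic polynomial factors as (x - 3)^2. The minimal polynomial is ∏(x - λ)^{k_λ} where k_λ is the size of the largest Jordan block at λ.

For λ = 3: rank(A - 3I) = 1, and the largest Jordan block has size 2 (the smallest k with rank((A - 3I)^k) = rank((A - 3I)^(k+1))).

So m_A(x) = (x - 3)^2.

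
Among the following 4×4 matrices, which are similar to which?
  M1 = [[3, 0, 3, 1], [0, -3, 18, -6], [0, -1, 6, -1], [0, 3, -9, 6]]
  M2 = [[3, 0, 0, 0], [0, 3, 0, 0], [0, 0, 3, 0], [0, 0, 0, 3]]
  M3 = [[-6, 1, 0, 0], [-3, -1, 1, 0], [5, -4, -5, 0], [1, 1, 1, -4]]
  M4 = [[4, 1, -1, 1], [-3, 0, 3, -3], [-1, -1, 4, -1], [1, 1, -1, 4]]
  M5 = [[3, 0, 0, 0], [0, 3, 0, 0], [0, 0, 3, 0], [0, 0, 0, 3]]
4 classes: {M1}, {M2, M5}, {M3}, {M4}

Characteristic polynomials: χ_{M1} = (x - 3)^4, χ_{M2} = (x - 3)^4, χ_{M3} = (x + 4)^4, χ_{M4} = (x - 3)^4, χ_{M5} = (x - 3)^4.

{M1}: invariant factors (x - 3)^2, (x - 3)^2.

{M2, M5}: invariant factors x - 3, x - 3, x - 3, x - 3.

{M3}: invariant factors x + 4, (x + 4)^3.

{M4}: invariant factors x - 3, x - 3, (x - 3)^2.

Matrices are similar if and only if their invariant-factor lists agree; the partition into similarity classes is {M1}, {M2, M5}, {M3}, {M4}.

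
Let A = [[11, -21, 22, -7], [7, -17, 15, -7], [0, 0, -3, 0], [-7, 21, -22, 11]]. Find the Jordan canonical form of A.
The characteristic polynomial is det(xI - A) = (x - 4)^2(x + 3)^2, so the eigenvalues are -3 (algebraic multiplicity 2), 4 (algebraic multiplicity 2).

For λ = -3: rank(A + 3I) = 3, rank((A + 3I)^2) = 2. The eigenspace has dimension 4 - 3 = 1, so there is 1 Jordan block; the rank sequence gives block sizes [2].

For λ = 4: rank(A - 4I) = 2. The eigenspace has dimension 4 - 2 = 2, so there are 2 Jordan blocks; the rank sequence gives block sizes [1, 1].

Assembling the blocks gives the Jordan form J above.

J = [[-3, 1, 0, 0], [0, -3, 0, 0], [0, 0, 4, 0], [0, 0, 0, 4]]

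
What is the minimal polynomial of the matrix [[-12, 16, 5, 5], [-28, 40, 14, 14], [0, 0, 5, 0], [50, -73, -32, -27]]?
m_A(x) = (x - 5)(x + 2)^2

The characteristic polynomial factors as (x - 5)^2(x + 2)^2. The minimal polynomial is ∏(x - λ)^{k_λ} where k_λ is the size of the largest Jordan block at λ.

For λ = -2: rank(A + 2I) = 3, and the largest Jordan block has size 2 (the smallest k with rank((A + 2I)^k) = rank((A + 2I)^(k+1))).
For λ = 5: rank(A - 5I) = 2, and the largest Jordan block has size 1 (the smallest k with rank((A - 5I)^k) = rank((A - 5I)^(k+1))).

So m_A(x) = (x - 5)(x + 2)^2.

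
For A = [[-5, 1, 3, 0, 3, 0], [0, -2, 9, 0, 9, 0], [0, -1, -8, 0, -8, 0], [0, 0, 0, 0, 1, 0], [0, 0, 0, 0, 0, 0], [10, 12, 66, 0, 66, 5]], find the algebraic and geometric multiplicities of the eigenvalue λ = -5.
The characteristic polynomial is x^2(x - 5)(x + 5)^3, so the factor x + 5 appears with exponent 3: the algebraic multiplicity is 3.

rank(A + 5I) = 4, so the eigenspace has dimension 6 - 4 = 2: the geometric multiplicity is 2.

Since 2 < 3, A is not diagonalizable.

algebraic multiplicity 3, geometric multiplicity 2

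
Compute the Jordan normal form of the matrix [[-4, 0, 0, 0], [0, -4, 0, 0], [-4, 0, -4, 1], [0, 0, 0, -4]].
The characteristic polynomial is det(xI - A) = (x + 4)^4, so the eigenvalues are -4 (algebraic multiplicity 4).

For λ = -4: rank(A + 4I) = 1, rank((A + 4I)^2) = 0. The eigenspace has dimension 4 - 1 = 3, so there are 3 Jordan blocks; the rank sequence gives block sizes [2, 1, 1].

Assembling the blocks gives the Jordan form J above.

J = [[-4, 1, 0, 0], [0, -4, 0, 0], [0, 0, -4, 0], [0, 0, 0, -4]]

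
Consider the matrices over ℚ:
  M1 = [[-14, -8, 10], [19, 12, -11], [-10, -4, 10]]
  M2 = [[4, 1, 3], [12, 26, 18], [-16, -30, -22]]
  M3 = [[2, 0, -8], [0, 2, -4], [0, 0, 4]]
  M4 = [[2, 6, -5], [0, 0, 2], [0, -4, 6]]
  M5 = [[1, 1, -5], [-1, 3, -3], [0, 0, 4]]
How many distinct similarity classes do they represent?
2 classes: {M1, M2, M4, M5}, {M3}

Characteristic polynomials: χ_{M1} = (x - 4)(x - 2)^2, χ_{M2} = (x - 4)(x - 2)^2, χ_{M3} = (x - 4)(x - 2)^2, χ_{M4} = (x - 4)(x - 2)^2, χ_{M5} = (x - 4)(x - 2)^2.

{M1, M2, M4, M5}: invariant factors (x - 4)(x - 2)^2.

{M3}: invariant factors x - 2, (x - 4)(x - 2).

Matrices are similar if and only if their invariant-factor lists agree; the partition into similarity classes is {M1, M2, M4, M5}, {M3}.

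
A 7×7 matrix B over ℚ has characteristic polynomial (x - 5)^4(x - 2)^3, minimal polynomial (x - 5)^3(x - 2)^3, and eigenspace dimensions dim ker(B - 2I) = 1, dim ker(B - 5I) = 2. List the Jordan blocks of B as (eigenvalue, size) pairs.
Jordan blocks: (2, 3), (5, 3), (5, 1)

λ = 2: algebraic multiplicity 3 (exponent in χ_B), largest block size 3 (exponent in m_B), 1 block (geometric multiplicity). This forces block sizes [3].
λ = 5: algebraic multiplicity 4 (exponent in χ_B), largest block size 3 (exponent in m_B), 2 blocks (geometric multiplicity). These force block sizes [3, 1].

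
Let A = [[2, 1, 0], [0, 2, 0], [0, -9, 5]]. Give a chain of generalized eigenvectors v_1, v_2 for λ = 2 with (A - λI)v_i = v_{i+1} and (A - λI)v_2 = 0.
We seek v_1 ∈ ker((A - 2I)^2) \ ker(A - 2I), then set v_{i+1} = (A - 2I) v_i.

One such chain is v_1 = [[1, 1, 3]]^T, v_2 = [[1, 0, 0]]^T. Check: (A - 2I) v_2 = [[0, 0, 0]]^T = 0.

v_1 = [[1, 1, 3]]^T, v_2 = [[1, 0, 0]]^T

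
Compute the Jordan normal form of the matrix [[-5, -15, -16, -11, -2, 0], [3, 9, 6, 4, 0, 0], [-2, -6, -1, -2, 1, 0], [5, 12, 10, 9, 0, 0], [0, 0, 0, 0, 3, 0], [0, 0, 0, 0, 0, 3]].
The characteristic polynomial is det(xI - A) = (x - 3)^6, so the eigenvalues are 3 (algebraic multiplicity 6).

For λ = 3: rank(A - 3I) = 3, rank((A - 3I)^2) = 1, rank((A - 3I)^3) = 0. The eigenspace has dimension 6 - 3 = 3, so there are 3 Jordan blocks; the rank sequence gives block sizes [3, 2, 1].

Assembling the blocks gives the Jordan form J above.

J = [[3, 1, 0, 0, 0, 0], [0, 3, 1, 0, 0, 0], [0, 0, 3, 0, 0, 0], [0, 0, 0, 3, 1, 0], [0, 0, 0, 0, 3, 0], [0, 0, 0, 0, 0, 3]]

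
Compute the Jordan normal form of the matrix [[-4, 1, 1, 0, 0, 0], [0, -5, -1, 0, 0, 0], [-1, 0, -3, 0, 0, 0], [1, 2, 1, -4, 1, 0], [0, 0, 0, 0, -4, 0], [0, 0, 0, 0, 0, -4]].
J = [[-4, 1, 0, 0, 0, 0], [0, -4, 1, 0, 0, 0], [0, 0, -4, 0, 0, 0], [0, 0, 0, -4, 1, 0], [0, 0, 0, 0, -4, 0], [0, 0, 0, 0, 0, -4]]

The characteristic polynomial is det(xI - A) = (x + 4)^6, so the eigenvalues are -4 (algebraic multiplicity 6).

For λ = -4: rank(A + 4I) = 3, rank((A + 4I)^2) = 1, rank((A + 4I)^3) = 0. The eigenspace has dimension 6 - 3 = 3, so there are 3 Jordan blocks; the rank sequence gives block sizes [3, 2, 1].

Assembling the blocks gives the Jordan form J above.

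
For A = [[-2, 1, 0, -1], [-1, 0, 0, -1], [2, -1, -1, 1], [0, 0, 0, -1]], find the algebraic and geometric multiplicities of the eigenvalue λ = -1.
algebraic multiplicity 4, geometric multiplicity 2

The characteristic polynomial is (x + 1)^4, so the factor x + 1 appears with exponent 4: the algebraic multiplicity is 4.

rank(A + I) = 2, so the eigenspace has dimension 4 - 2 = 2: the geometric multiplicity is 2.

Since 2 < 4, A is not diagonalizable.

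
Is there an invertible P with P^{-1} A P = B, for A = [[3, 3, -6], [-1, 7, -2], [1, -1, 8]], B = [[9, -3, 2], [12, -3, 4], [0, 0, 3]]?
No.

trace(A) = 18 but trace(B) = 9. The trace is a similarity invariant, so A and B are not similar.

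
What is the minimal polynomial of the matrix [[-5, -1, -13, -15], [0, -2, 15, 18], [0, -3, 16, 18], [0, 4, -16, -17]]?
m_A(x) = (x - 1)^2(x + 5)^2

The characteristic polynomial factors as (x - 1)^2(x + 5)^2. The minimal polynomial is ∏(x - λ)^{k_λ} where k_λ is the size of the largest Jordan block at λ.

For λ = -5: rank(A + 5I) = 3, and the largest Jordan block has size 2 (the smallest k with rank((A + 5I)^k) = rank((A + 5I)^(k+1))).
For λ = 1: rank(A - I) = 3, and the largest Jordan block has size 2 (the smallest k with rank((A - I)^k) = rank((A - I)^(k+1))).

So m_A(x) = (x - 1)^2(x + 5)^2.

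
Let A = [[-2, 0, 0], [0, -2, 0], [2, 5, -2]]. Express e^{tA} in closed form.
A has Jordan form J = [[-2, 1, 0], [0, -2, 0], [0, 0, -2]] with A = PJP^{-1}, so e^{tA} = P e^{tJ} P^{-1}.

For a Jordan block J_k(λ), e^{tJ_k(λ)} = e^{λt} · (I + tN + t^2 N^2/2! + ... + t^{k-1} N^{k-1}/(k-1)!) where N is the nilpotent superdiagonal part.

Assembling the blocks and conjugating back gives the entries of e^{tA} as shown above.

e^{tA} = [[e^{-2*t}, 0, 0], [0, e^{-2*t}, 0], [2*t*e^{-2*t}, 5*t*e^{-2*t}, e^{-2*t}]]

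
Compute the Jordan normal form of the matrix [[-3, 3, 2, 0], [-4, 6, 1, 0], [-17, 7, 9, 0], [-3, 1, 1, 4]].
J = [[4, 1, 0, 0], [0, 4, 1, 0], [0, 0, 4, 0], [0, 0, 0, 4]]

The characteristic polynomial is det(xI - A) = (x - 4)^4, so the eigenvalues are 4 (algebraic multiplicity 4).

For λ = 4: rank(A - 4I) = 2, rank((A - 4I)^2) = 1, rank((A - 4I)^3) = 0. The eigenspace has dimension 4 - 2 = 2, so there are 2 Jordan blocks; the rank sequence gives block sizes [3, 1].

Assembling the blocks gives the Jordan form J above.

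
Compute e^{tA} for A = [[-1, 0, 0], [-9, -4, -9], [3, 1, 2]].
A has Jordan form J = [[-1, 1, 0], [0, -1, 0], [0, 0, -1]] with A = PJP^{-1}, so e^{tA} = P e^{tJ} P^{-1}.

For a Jordan block J_k(λ), e^{tJ_k(λ)} = e^{λt} · (I + tN + t^2 N^2/2! + ... + t^{k-1} N^{k-1}/(k-1)!) where N is the nilpotent superdiagonal part.

Assembling the blocks and conjugating back gives the entries of e^{tA} as shown above.

e^{tA} = [[e^{-t}, 0, 0], [-9*t*e^{-t}, (1 - 3*t)*e^{-t}, -9*t*e^{-t}], [3*t*e^{-t}, t*e^{-t}, (3*t + 1)*e^{-t}]]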